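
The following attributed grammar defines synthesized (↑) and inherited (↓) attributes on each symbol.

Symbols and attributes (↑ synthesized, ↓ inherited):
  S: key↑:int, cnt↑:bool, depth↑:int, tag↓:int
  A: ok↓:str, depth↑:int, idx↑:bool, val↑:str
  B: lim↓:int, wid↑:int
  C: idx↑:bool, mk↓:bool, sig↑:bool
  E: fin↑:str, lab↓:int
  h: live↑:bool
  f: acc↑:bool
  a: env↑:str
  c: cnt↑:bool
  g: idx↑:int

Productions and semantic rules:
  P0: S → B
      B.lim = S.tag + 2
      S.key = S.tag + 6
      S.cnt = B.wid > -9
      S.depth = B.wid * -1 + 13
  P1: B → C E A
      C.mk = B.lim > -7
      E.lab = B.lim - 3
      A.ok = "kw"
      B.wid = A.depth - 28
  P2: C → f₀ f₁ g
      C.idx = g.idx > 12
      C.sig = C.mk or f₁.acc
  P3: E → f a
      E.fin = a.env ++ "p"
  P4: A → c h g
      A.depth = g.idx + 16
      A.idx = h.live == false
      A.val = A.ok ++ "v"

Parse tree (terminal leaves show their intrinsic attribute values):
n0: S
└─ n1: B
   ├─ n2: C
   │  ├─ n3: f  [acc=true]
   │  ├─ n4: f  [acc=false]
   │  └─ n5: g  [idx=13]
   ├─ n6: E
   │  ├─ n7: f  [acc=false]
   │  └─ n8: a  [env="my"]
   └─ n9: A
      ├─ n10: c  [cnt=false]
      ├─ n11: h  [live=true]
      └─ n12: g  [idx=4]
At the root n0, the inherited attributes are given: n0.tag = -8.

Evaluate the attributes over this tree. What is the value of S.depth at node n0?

21

1. n0.tag = -8  [given at root]
2. n1.lim = -6  [S.tag + 2]
3. n2.mk = true  [B.lim > -7]
4. n3.acc = true  [terminal]
5. n4.acc = false  [terminal]
6. n5.idx = 13  [terminal]
7. n2.idx = true  [g.idx > 12]
8. n2.sig = true  [C.mk or f₁.acc]
9. n6.lab = -9  [B.lim - 3]
10. n7.acc = false  [terminal]
11. n8.env = "my"  [terminal]
12. n6.fin = "myp"  [a.env ++ "p"]
13. n9.ok = "kw"  ["kw"]
14. n10.cnt = false  [terminal]
15. n11.live = true  [terminal]
16. n12.idx = 4  [terminal]
17. n9.depth = 20  [g.idx + 16]
18. n9.idx = false  [h.live == false]
19. n9.val = "kwv"  [A.ok ++ "v"]
20. n1.wid = -8  [A.depth - 28]
21. n0.key = -2  [S.tag + 6]
22. n0.cnt = true  [B.wid > -9]
23. n0.depth = 21  [B.wid * -1 + 13]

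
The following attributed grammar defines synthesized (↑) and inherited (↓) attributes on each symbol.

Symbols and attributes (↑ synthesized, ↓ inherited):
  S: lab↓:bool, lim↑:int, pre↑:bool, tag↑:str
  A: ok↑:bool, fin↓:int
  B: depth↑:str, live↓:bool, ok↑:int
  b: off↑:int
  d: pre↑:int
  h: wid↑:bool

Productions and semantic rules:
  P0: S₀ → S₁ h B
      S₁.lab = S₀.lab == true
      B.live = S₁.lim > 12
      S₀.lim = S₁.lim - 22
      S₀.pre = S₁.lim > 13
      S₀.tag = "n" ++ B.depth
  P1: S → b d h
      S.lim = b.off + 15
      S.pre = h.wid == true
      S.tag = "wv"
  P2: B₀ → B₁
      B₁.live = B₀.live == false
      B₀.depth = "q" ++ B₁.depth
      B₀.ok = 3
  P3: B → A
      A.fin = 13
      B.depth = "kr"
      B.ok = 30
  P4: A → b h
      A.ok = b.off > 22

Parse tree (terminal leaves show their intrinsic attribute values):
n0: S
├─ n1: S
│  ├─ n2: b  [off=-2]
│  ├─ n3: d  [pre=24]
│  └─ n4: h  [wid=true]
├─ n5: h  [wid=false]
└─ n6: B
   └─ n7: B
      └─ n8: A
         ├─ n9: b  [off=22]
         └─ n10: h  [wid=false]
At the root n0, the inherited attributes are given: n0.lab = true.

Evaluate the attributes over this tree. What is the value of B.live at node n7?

1. n0.lab = true  [given at root]
2. n1.lab = true  [S₀.lab == true]
3. n2.off = -2  [terminal]
4. n3.pre = 24  [terminal]
5. n4.wid = true  [terminal]
6. n1.lim = 13  [b.off + 15]
7. n1.pre = true  [h.wid == true]
8. n1.tag = "wv"  ["wv"]
9. n5.wid = false  [terminal]
10. n6.live = true  [S₁.lim > 12]
11. n7.live = false  [B₀.live == false]
12. n8.fin = 13  [13]
13. n9.off = 22  [terminal]
14. n10.wid = false  [terminal]
15. n8.ok = false  [b.off > 22]
16. n7.depth = "kr"  ["kr"]
17. n7.ok = 30  [30]
18. n6.depth = "qkr"  ["q" ++ B₁.depth]
19. n6.ok = 3  [3]
20. n0.lim = -9  [S₁.lim - 22]
21. n0.pre = false  [S₁.lim > 13]
22. n0.tag = "nqkr"  ["n" ++ B.depth]

false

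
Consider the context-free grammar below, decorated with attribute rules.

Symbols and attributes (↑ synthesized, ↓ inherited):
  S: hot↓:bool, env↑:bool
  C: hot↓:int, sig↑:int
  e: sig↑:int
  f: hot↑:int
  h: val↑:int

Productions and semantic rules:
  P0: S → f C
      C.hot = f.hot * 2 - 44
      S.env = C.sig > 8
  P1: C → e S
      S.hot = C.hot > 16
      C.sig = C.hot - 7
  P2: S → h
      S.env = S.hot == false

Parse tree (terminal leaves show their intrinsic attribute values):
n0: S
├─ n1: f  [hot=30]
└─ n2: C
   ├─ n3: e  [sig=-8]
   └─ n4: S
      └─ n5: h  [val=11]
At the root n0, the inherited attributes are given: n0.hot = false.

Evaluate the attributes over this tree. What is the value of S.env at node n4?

true

1. n0.hot = false  [given at root]
2. n1.hot = 30  [terminal]
3. n2.hot = 16  [f.hot * 2 - 44]
4. n3.sig = -8  [terminal]
5. n4.hot = false  [C.hot > 16]
6. n5.val = 11  [terminal]
7. n4.env = true  [S.hot == false]
8. n2.sig = 9  [C.hot - 7]
9. n0.env = true  [C.sig > 8]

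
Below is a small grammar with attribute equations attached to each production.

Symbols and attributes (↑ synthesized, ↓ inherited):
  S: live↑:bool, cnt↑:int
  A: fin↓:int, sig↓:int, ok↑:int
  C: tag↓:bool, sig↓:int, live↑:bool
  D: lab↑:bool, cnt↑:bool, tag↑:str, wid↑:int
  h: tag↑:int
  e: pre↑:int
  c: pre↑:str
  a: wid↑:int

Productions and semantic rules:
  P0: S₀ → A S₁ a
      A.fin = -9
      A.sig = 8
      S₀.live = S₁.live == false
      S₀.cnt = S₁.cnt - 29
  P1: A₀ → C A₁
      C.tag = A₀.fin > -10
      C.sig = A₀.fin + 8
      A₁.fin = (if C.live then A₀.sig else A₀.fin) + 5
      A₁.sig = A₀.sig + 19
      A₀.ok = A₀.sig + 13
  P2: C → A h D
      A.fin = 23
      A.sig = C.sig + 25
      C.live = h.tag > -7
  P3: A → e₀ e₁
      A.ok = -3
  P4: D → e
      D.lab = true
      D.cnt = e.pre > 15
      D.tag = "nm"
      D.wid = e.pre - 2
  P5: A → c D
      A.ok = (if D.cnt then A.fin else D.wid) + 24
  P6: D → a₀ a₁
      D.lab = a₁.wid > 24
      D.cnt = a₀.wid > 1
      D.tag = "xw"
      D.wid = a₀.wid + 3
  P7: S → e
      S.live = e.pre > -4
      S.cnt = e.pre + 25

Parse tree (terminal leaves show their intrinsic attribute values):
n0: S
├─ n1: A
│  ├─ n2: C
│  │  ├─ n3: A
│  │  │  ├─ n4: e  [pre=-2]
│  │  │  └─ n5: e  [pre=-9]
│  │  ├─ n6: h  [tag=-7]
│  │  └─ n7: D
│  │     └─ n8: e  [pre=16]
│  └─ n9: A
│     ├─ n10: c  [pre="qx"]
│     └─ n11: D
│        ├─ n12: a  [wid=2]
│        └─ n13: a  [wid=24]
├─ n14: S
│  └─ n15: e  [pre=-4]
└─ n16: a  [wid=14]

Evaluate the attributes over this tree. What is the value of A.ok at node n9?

20

1. n1.fin = -9  [-9]
2. n1.sig = 8  [8]
3. n2.tag = true  [A₀.fin > -10]
4. n2.sig = -1  [A₀.fin + 8]
5. n3.fin = 23  [23]
6. n3.sig = 24  [C.sig + 25]
7. n4.pre = -2  [terminal]
8. n5.pre = -9  [terminal]
9. n3.ok = -3  [-3]
10. n6.tag = -7  [terminal]
11. n8.pre = 16  [terminal]
12. n7.lab = true  [true]
13. n7.cnt = true  [e.pre > 15]
14. n7.tag = "nm"  ["nm"]
15. n7.wid = 14  [e.pre - 2]
16. n2.live = false  [h.tag > -7]
17. n9.fin = -4  [(if C.live then A₀.sig else A₀.fin) + 5]
18. n9.sig = 27  [A₀.sig + 19]
19. n10.pre = "qx"  [terminal]
20. n12.wid = 2  [terminal]
21. n13.wid = 24  [terminal]
22. n11.lab = false  [a₁.wid > 24]
23. n11.cnt = true  [a₀.wid > 1]
24. n11.tag = "xw"  ["xw"]
25. n11.wid = 5  [a₀.wid + 3]
26. n9.ok = 20  [(if D.cnt then A.fin else D.wid) + 24]
27. n1.ok = 21  [A₀.sig + 13]
28. n15.pre = -4  [terminal]
29. n14.live = false  [e.pre > -4]
30. n14.cnt = 21  [e.pre + 25]
31. n16.wid = 14  [terminal]
32. n0.live = true  [S₁.live == false]
33. n0.cnt = -8  [S₁.cnt - 29]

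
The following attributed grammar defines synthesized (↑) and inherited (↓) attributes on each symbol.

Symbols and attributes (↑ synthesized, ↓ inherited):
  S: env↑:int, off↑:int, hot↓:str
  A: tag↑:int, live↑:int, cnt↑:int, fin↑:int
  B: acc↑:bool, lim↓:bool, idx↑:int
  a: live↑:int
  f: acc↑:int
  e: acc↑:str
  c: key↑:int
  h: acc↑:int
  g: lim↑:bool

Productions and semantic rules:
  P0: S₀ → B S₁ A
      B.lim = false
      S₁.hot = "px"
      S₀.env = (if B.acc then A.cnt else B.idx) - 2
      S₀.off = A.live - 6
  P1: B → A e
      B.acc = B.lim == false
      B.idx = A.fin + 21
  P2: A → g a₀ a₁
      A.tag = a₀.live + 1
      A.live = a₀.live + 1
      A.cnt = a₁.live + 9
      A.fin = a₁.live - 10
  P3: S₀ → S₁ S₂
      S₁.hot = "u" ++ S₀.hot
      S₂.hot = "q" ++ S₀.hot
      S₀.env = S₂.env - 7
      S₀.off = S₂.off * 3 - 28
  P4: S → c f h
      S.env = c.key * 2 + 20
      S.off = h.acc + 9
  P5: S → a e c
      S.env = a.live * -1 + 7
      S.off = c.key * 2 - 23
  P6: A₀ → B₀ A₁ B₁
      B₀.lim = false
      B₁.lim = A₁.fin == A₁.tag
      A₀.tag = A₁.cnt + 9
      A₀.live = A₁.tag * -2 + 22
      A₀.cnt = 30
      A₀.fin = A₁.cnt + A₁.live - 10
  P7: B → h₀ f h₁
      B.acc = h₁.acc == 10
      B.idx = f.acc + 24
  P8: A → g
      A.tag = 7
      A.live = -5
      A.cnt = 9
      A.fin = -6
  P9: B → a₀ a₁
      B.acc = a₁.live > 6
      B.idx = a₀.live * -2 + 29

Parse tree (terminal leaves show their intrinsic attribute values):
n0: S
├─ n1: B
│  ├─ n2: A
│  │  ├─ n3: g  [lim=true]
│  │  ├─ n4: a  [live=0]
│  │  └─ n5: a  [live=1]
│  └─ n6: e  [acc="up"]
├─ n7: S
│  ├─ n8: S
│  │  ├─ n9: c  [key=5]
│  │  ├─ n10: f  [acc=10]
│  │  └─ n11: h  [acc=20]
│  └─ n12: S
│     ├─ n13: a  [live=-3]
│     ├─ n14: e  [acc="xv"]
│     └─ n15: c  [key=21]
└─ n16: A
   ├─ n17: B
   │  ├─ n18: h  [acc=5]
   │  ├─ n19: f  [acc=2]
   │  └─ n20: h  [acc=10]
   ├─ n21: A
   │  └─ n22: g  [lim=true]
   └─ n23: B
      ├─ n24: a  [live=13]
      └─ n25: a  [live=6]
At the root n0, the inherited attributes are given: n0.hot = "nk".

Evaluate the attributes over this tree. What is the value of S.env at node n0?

28

1. n0.hot = "nk"  [given at root]
2. n1.lim = false  [false]
3. n3.lim = true  [terminal]
4. n4.live = 0  [terminal]
5. n5.live = 1  [terminal]
6. n2.tag = 1  [a₀.live + 1]
7. n2.live = 1  [a₀.live + 1]
8. n2.cnt = 10  [a₁.live + 9]
9. n2.fin = -9  [a₁.live - 10]
10. n6.acc = "up"  [terminal]
11. n1.acc = true  [B.lim == false]
12. n1.idx = 12  [A.fin + 21]
13. n7.hot = "px"  ["px"]
14. n8.hot = "upx"  ["u" ++ S₀.hot]
15. n9.key = 5  [terminal]
16. n10.acc = 10  [terminal]
17. n11.acc = 20  [terminal]
18. n8.env = 30  [c.key * 2 + 20]
19. n8.off = 29  [h.acc + 9]
20. n12.hot = "qpx"  ["q" ++ S₀.hot]
21. n13.live = -3  [terminal]
22. n14.acc = "xv"  [terminal]
23. n15.key = 21  [terminal]
24. n12.env = 10  [a.live * -1 + 7]
25. n12.off = 19  [c.key * 2 - 23]
26. n7.env = 3  [S₂.env - 7]
27. n7.off = 29  [S₂.off * 3 - 28]
28. n17.lim = false  [false]
29. n18.acc = 5  [terminal]
30. n19.acc = 2  [terminal]
31. n20.acc = 10  [terminal]
32. n17.acc = true  [h₁.acc == 10]
33. n17.idx = 26  [f.acc + 24]
34. n22.lim = true  [terminal]
35. n21.tag = 7  [7]
36. n21.live = -5  [-5]
37. n21.cnt = 9  [9]
38. n21.fin = -6  [-6]
39. n23.lim = false  [A₁.fin == A₁.tag]
40. n24.live = 13  [terminal]
41. n25.live = 6  [terminal]
42. n23.acc = false  [a₁.live > 6]
43. n23.idx = 3  [a₀.live * -2 + 29]
44. n16.tag = 18  [A₁.cnt + 9]
45. n16.live = 8  [A₁.tag * -2 + 22]
46. n16.cnt = 30  [30]
47. n16.fin = -6  [A₁.cnt + A₁.live - 10]
48. n0.env = 28  [(if B.acc then A.cnt else B.idx) - 2]
49. n0.off = 2  [A.live - 6]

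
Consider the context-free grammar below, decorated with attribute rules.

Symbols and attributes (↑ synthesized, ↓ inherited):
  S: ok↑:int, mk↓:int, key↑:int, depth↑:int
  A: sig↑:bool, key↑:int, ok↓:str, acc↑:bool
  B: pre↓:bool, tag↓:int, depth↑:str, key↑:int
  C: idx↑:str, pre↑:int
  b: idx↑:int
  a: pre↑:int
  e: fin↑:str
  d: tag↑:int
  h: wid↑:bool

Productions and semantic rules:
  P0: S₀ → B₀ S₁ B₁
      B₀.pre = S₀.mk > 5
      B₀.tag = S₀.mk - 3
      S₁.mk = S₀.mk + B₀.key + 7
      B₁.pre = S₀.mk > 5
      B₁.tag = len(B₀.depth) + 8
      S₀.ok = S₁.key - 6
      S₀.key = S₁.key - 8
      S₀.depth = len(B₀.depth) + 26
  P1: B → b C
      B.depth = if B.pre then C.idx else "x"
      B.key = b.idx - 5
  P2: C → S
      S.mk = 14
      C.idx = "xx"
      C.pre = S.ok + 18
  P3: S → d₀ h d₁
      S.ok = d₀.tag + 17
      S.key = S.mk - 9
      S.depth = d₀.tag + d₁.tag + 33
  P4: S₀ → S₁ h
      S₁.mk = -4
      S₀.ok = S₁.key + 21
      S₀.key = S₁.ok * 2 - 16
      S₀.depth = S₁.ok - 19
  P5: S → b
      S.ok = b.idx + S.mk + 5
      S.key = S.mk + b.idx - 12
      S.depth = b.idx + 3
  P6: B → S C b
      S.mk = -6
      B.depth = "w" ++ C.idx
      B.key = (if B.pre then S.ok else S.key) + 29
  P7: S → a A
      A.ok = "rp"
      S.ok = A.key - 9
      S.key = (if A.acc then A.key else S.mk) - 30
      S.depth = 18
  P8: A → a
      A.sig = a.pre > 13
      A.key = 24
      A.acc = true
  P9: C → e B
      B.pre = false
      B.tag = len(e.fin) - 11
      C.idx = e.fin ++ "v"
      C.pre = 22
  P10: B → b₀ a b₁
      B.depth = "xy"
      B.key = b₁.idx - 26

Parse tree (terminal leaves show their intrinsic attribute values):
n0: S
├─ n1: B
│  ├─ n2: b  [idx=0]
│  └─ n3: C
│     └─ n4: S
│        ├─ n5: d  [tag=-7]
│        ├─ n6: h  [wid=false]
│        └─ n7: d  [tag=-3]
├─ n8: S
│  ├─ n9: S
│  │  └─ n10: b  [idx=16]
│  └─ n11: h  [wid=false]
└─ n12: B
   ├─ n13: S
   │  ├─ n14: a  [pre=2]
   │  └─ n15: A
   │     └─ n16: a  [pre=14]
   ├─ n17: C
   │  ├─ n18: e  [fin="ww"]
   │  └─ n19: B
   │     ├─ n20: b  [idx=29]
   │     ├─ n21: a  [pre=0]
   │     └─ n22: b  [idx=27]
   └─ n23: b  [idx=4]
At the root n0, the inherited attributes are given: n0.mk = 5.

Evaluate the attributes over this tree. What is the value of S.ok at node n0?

12

1. n0.mk = 5  [given at root]
2. n1.pre = false  [S₀.mk > 5]
3. n1.tag = 2  [S₀.mk - 3]
4. n2.idx = 0  [terminal]
5. n4.mk = 14  [14]
6. n5.tag = -7  [terminal]
7. n6.wid = false  [terminal]
8. n7.tag = -3  [terminal]
9. n4.ok = 10  [d₀.tag + 17]
10. n4.key = 5  [S.mk - 9]
11. n4.depth = 23  [d₀.tag + d₁.tag + 33]
12. n3.idx = "xx"  ["xx"]
13. n3.pre = 28  [S.ok + 18]
14. n1.depth = "x"  [if B.pre then C.idx else "x"]
15. n1.key = -5  [b.idx - 5]
16. n8.mk = 7  [S₀.mk + B₀.key + 7]
17. n9.mk = -4  [-4]
18. n10.idx = 16  [terminal]
19. n9.ok = 17  [b.idx + S.mk + 5]
20. n9.key = 0  [S.mk + b.idx - 12]
21. n9.depth = 19  [b.idx + 3]
22. n11.wid = false  [terminal]
23. n8.ok = 21  [S₁.key + 21]
24. n8.key = 18  [S₁.ok * 2 - 16]
25. n8.depth = -2  [S₁.ok - 19]
26. n12.pre = false  [S₀.mk > 5]
27. n12.tag = 9  [len(B₀.depth) + 8]
28. n13.mk = -6  [-6]
29. n14.pre = 2  [terminal]
30. n15.ok = "rp"  ["rp"]
31. n16.pre = 14  [terminal]
32. n15.sig = true  [a.pre > 13]
33. n15.key = 24  [24]
34. n15.acc = true  [true]
35. n13.ok = 15  [A.key - 9]
36. n13.key = -6  [(if A.acc then A.key else S.mk) - 30]
37. n13.depth = 18  [18]
38. n18.fin = "ww"  [terminal]
39. n19.pre = false  [false]
40. n19.tag = -9  [len(e.fin) - 11]
41. n20.idx = 29  [terminal]
42. n21.pre = 0  [terminal]
43. n22.idx = 27  [terminal]
44. n19.depth = "xy"  ["xy"]
45. n19.key = 1  [b₁.idx - 26]
46. n17.idx = "wwv"  [e.fin ++ "v"]
47. n17.pre = 22  [22]
48. n23.idx = 4  [terminal]
49. n12.depth = "wwwv"  ["w" ++ C.idx]
50. n12.key = 23  [(if B.pre then S.ok else S.key) + 29]
51. n0.ok = 12  [S₁.key - 6]
52. n0.key = 10  [S₁.key - 8]
53. n0.depth = 27  [len(B₀.depth) + 26]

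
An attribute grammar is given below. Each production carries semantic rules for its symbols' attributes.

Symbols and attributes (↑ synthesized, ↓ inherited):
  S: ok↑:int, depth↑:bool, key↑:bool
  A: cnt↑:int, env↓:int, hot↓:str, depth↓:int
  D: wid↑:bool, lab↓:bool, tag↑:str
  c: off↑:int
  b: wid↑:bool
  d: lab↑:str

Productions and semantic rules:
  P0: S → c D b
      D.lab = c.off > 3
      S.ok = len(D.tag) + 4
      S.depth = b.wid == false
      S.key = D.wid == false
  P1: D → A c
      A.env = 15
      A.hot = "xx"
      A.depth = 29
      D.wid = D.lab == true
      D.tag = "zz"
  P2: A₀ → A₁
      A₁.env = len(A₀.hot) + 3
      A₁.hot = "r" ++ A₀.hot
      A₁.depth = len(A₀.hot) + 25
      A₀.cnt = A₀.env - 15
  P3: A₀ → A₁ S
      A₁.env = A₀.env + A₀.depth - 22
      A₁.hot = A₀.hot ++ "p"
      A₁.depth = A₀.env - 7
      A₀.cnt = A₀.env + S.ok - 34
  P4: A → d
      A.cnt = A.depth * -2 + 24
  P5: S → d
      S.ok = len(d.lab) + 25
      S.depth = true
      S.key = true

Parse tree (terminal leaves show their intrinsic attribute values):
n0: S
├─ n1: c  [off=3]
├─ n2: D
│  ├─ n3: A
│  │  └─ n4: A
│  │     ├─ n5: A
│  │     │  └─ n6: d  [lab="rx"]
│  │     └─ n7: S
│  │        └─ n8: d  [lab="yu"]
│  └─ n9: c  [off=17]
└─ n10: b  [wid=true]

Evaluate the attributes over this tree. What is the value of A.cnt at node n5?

28

1. n1.off = 3  [terminal]
2. n2.lab = false  [c.off > 3]
3. n3.env = 15  [15]
4. n3.hot = "xx"  ["xx"]
5. n3.depth = 29  [29]
6. n4.env = 5  [len(A₀.hot) + 3]
7. n4.hot = "rxx"  ["r" ++ A₀.hot]
8. n4.depth = 27  [len(A₀.hot) + 25]
9. n5.env = 10  [A₀.env + A₀.depth - 22]
10. n5.hot = "rxxp"  [A₀.hot ++ "p"]
11. n5.depth = -2  [A₀.env - 7]
12. n6.lab = "rx"  [terminal]
13. n5.cnt = 28  [A.depth * -2 + 24]
14. n8.lab = "yu"  [terminal]
15. n7.ok = 27  [len(d.lab) + 25]
16. n7.depth = true  [true]
17. n7.key = true  [true]
18. n4.cnt = -2  [A₀.env + S.ok - 34]
19. n3.cnt = 0  [A₀.env - 15]
20. n9.off = 17  [terminal]
21. n2.wid = false  [D.lab == true]
22. n2.tag = "zz"  ["zz"]
23. n10.wid = true  [terminal]
24. n0.ok = 6  [len(D.tag) + 4]
25. n0.depth = false  [b.wid == false]
26. n0.key = true  [D.wid == false]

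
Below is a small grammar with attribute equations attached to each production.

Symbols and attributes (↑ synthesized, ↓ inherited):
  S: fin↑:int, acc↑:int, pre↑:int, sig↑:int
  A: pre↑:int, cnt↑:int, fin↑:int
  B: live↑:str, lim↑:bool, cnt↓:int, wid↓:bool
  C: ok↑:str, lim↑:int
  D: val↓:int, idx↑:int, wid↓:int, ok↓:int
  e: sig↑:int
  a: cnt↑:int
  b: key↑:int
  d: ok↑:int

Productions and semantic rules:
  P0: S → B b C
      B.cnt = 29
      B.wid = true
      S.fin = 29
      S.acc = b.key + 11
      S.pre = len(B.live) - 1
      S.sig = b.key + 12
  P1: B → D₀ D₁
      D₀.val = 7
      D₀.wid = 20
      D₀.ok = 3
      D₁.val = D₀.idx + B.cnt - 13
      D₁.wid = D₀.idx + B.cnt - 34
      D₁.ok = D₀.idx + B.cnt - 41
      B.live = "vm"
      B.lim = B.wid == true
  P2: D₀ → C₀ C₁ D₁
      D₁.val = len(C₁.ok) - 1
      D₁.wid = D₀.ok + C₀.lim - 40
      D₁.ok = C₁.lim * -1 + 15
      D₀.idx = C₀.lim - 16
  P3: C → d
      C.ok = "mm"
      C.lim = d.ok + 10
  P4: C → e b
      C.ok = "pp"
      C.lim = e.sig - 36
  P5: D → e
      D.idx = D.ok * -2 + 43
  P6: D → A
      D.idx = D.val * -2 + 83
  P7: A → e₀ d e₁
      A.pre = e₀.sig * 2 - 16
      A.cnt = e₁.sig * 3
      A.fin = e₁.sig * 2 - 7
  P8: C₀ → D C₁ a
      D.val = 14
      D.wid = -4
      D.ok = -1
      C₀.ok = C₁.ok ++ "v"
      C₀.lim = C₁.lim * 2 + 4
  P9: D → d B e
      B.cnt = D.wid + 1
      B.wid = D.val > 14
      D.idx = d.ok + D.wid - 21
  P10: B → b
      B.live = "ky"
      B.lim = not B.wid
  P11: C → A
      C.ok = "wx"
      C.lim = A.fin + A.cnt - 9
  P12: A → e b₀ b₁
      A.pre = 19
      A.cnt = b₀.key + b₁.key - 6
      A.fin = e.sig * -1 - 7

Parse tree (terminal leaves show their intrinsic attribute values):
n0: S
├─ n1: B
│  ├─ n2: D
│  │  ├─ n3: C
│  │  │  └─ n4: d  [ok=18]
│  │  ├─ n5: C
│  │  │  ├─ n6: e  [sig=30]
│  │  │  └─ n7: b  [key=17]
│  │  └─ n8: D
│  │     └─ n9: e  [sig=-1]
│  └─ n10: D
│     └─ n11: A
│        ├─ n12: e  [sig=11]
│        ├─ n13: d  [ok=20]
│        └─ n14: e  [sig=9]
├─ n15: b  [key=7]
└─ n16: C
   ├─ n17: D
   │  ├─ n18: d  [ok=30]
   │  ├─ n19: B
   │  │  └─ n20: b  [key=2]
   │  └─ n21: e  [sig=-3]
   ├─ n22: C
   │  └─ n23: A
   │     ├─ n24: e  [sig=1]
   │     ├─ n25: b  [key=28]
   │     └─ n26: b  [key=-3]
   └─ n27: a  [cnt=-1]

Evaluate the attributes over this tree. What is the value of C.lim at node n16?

1. n1.cnt = 29  [29]
2. n1.wid = true  [true]
3. n2.val = 7  [7]
4. n2.wid = 20  [20]
5. n2.ok = 3  [3]
6. n4.ok = 18  [terminal]
7. n3.ok = "mm"  ["mm"]
8. n3.lim = 28  [d.ok + 10]
9. n6.sig = 30  [terminal]
10. n7.key = 17  [terminal]
11. n5.ok = "pp"  ["pp"]
12. n5.lim = -6  [e.sig - 36]
13. n8.val = 1  [len(C₁.ok) - 1]
14. n8.wid = -9  [D₀.ok + C₀.lim - 40]
15. n8.ok = 21  [C₁.lim * -1 + 15]
16. n9.sig = -1  [terminal]
17. n8.idx = 1  [D.ok * -2 + 43]
18. n2.idx = 12  [C₀.lim - 16]
19. n10.val = 28  [D₀.idx + B.cnt - 13]
20. n10.wid = 7  [D₀.idx + B.cnt - 34]
21. n10.ok = 0  [D₀.idx + B.cnt - 41]
22. n12.sig = 11  [terminal]
23. n13.ok = 20  [terminal]
24. n14.sig = 9  [terminal]
25. n11.pre = 6  [e₀.sig * 2 - 16]
26. n11.cnt = 27  [e₁.sig * 3]
27. n11.fin = 11  [e₁.sig * 2 - 7]
28. n10.idx = 27  [D.val * -2 + 83]
29. n1.live = "vm"  ["vm"]
30. n1.lim = true  [B.wid == true]
31. n15.key = 7  [terminal]
32. n17.val = 14  [14]
33. n17.wid = -4  [-4]
34. n17.ok = -1  [-1]
35. n18.ok = 30  [terminal]
36. n19.cnt = -3  [D.wid + 1]
37. n19.wid = false  [D.val > 14]
38. n20.key = 2  [terminal]
39. n19.live = "ky"  ["ky"]
40. n19.lim = true  [not B.wid]
41. n21.sig = -3  [terminal]
42. n17.idx = 5  [d.ok + D.wid - 21]
43. n24.sig = 1  [terminal]
44. n25.key = 28  [terminal]
45. n26.key = -3  [terminal]
46. n23.pre = 19  [19]
47. n23.cnt = 19  [b₀.key + b₁.key - 6]
48. n23.fin = -8  [e.sig * -1 - 7]
49. n22.ok = "wx"  ["wx"]
50. n22.lim = 2  [A.fin + A.cnt - 9]
51. n27.cnt = -1  [terminal]
52. n16.ok = "wxv"  [C₁.ok ++ "v"]
53. n16.lim = 8  [C₁.lim * 2 + 4]
54. n0.fin = 29  [29]
55. n0.acc = 18  [b.key + 11]
56. n0.pre = 1  [len(B.live) - 1]
57. n0.sig = 19  [b.key + 12]

8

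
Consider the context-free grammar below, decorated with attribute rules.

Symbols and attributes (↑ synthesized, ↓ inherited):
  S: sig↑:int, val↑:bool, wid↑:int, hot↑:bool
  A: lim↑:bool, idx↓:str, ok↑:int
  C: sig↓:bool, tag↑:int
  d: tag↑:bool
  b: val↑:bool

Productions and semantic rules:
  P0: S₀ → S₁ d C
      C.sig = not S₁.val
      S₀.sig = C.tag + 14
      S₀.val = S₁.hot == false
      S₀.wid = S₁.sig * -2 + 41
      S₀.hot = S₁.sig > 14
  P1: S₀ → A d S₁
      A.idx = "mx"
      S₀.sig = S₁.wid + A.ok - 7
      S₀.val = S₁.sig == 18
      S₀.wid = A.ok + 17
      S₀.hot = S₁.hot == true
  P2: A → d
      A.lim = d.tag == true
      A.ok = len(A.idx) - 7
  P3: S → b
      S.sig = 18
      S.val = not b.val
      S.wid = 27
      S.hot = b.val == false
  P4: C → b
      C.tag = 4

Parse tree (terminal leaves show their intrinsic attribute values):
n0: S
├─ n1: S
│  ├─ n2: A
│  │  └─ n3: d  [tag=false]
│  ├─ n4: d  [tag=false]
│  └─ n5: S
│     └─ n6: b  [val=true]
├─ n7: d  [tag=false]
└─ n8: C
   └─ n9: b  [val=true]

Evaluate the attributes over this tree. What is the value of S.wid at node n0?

11

1. n2.idx = "mx"  ["mx"]
2. n3.tag = false  [terminal]
3. n2.lim = false  [d.tag == true]
4. n2.ok = -5  [len(A.idx) - 7]
5. n4.tag = false  [terminal]
6. n6.val = true  [terminal]
7. n5.sig = 18  [18]
8. n5.val = false  [not b.val]
9. n5.wid = 27  [27]
10. n5.hot = false  [b.val == false]
11. n1.sig = 15  [S₁.wid + A.ok - 7]
12. n1.val = true  [S₁.sig == 18]
13. n1.wid = 12  [A.ok + 17]
14. n1.hot = false  [S₁.hot == true]
15. n7.tag = false  [terminal]
16. n8.sig = false  [not S₁.val]
17. n9.val = true  [terminal]
18. n8.tag = 4  [4]
19. n0.sig = 18  [C.tag + 14]
20. n0.val = true  [S₁.hot == false]
21. n0.wid = 11  [S₁.sig * -2 + 41]
22. n0.hot = true  [S₁.sig > 14]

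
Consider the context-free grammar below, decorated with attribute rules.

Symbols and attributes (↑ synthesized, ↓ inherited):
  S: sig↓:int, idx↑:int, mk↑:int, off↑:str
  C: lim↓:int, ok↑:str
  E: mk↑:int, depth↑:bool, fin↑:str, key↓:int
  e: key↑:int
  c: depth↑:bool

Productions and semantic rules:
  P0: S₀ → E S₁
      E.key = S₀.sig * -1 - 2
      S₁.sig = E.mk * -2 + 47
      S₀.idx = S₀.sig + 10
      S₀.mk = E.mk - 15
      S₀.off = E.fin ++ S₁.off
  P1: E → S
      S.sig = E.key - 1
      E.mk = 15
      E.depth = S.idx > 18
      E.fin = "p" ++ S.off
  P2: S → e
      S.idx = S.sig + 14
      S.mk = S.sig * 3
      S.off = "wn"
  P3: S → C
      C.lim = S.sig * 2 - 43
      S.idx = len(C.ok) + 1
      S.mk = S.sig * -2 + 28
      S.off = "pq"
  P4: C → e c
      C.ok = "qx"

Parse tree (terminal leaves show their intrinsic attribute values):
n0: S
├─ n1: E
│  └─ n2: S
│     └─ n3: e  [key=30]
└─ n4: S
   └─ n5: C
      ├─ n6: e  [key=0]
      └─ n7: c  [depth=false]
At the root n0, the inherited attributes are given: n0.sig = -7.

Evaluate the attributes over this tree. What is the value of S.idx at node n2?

1. n0.sig = -7  [given at root]
2. n1.key = 5  [S₀.sig * -1 - 2]
3. n2.sig = 4  [E.key - 1]
4. n3.key = 30  [terminal]
5. n2.idx = 18  [S.sig + 14]
6. n2.mk = 12  [S.sig * 3]
7. n2.off = "wn"  ["wn"]
8. n1.mk = 15  [15]
9. n1.depth = false  [S.idx > 18]
10. n1.fin = "pwn"  ["p" ++ S.off]
11. n4.sig = 17  [E.mk * -2 + 47]
12. n5.lim = -9  [S.sig * 2 - 43]
13. n6.key = 0  [terminal]
14. n7.depth = false  [terminal]
15. n5.ok = "qx"  ["qx"]
16. n4.idx = 3  [len(C.ok) + 1]
17. n4.mk = -6  [S.sig * -2 + 28]
18. n4.off = "pq"  ["pq"]
19. n0.idx = 3  [S₀.sig + 10]
20. n0.mk = 0  [E.mk - 15]
21. n0.off = "pwnpq"  [E.fin ++ S₁.off]

18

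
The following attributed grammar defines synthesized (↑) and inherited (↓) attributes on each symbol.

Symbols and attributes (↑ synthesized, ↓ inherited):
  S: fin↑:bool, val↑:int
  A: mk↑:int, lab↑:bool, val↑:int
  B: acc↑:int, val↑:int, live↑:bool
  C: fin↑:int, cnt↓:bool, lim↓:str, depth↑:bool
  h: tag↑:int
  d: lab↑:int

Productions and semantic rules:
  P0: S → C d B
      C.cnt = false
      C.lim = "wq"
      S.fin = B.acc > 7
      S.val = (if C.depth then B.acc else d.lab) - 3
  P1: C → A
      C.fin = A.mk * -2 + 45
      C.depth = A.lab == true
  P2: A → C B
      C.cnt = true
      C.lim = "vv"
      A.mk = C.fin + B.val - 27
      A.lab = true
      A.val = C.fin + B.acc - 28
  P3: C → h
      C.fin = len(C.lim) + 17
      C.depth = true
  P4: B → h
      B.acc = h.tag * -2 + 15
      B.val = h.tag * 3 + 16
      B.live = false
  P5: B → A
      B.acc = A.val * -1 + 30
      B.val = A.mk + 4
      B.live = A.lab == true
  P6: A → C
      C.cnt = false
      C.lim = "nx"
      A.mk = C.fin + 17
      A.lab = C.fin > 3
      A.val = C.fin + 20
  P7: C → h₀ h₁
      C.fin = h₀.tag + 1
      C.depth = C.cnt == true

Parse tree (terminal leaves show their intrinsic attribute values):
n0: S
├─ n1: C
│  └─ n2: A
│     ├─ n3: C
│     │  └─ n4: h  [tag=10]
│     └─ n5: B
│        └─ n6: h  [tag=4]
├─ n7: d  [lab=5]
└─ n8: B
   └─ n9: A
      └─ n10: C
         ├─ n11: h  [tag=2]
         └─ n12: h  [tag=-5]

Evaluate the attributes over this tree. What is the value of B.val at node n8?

1. n1.cnt = false  [false]
2. n1.lim = "wq"  ["wq"]
3. n3.cnt = true  [true]
4. n3.lim = "vv"  ["vv"]
5. n4.tag = 10  [terminal]
6. n3.fin = 19  [len(C.lim) + 17]
7. n3.depth = true  [true]
8. n6.tag = 4  [terminal]
9. n5.acc = 7  [h.tag * -2 + 15]
10. n5.val = 28  [h.tag * 3 + 16]
11. n5.live = false  [false]
12. n2.mk = 20  [C.fin + B.val - 27]
13. n2.lab = true  [true]
14. n2.val = -2  [C.fin + B.acc - 28]
15. n1.fin = 5  [A.mk * -2 + 45]
16. n1.depth = true  [A.lab == true]
17. n7.lab = 5  [terminal]
18. n10.cnt = false  [false]
19. n10.lim = "nx"  ["nx"]
20. n11.tag = 2  [terminal]
21. n12.tag = -5  [terminal]
22. n10.fin = 3  [h₀.tag + 1]
23. n10.depth = false  [C.cnt == true]
24. n9.mk = 20  [C.fin + 17]
25. n9.lab = false  [C.fin > 3]
26. n9.val = 23  [C.fin + 20]
27. n8.acc = 7  [A.val * -1 + 30]
28. n8.val = 24  [A.mk + 4]
29. n8.live = false  [A.lab == true]
30. n0.fin = false  [B.acc > 7]
31. n0.val = 4  [(if C.depth then B.acc else d.lab) - 3]

24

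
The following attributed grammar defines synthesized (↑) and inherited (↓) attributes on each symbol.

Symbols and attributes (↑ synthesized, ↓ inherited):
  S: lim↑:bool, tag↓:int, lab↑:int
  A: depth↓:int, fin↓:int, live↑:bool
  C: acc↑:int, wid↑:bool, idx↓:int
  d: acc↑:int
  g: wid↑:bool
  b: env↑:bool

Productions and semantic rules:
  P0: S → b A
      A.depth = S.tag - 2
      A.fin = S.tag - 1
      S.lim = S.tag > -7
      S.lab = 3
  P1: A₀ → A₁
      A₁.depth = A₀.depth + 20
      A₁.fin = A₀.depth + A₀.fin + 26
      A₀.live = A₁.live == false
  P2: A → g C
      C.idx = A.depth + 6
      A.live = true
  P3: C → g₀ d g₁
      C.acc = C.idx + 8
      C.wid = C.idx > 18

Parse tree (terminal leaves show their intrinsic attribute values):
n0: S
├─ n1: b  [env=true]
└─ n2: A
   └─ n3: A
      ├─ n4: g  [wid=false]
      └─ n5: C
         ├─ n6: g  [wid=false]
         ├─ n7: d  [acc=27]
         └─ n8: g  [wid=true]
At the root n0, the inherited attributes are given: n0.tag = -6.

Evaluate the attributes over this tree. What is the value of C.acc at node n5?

26

1. n0.tag = -6  [given at root]
2. n1.env = true  [terminal]
3. n2.depth = -8  [S.tag - 2]
4. n2.fin = -7  [S.tag - 1]
5. n3.depth = 12  [A₀.depth + 20]
6. n3.fin = 11  [A₀.depth + A₀.fin + 26]
7. n4.wid = false  [terminal]
8. n5.idx = 18  [A.depth + 6]
9. n6.wid = false  [terminal]
10. n7.acc = 27  [terminal]
11. n8.wid = true  [terminal]
12. n5.acc = 26  [C.idx + 8]
13. n5.wid = false  [C.idx > 18]
14. n3.live = true  [true]
15. n2.live = false  [A₁.live == false]
16. n0.lim = true  [S.tag > -7]
17. n0.lab = 3  [3]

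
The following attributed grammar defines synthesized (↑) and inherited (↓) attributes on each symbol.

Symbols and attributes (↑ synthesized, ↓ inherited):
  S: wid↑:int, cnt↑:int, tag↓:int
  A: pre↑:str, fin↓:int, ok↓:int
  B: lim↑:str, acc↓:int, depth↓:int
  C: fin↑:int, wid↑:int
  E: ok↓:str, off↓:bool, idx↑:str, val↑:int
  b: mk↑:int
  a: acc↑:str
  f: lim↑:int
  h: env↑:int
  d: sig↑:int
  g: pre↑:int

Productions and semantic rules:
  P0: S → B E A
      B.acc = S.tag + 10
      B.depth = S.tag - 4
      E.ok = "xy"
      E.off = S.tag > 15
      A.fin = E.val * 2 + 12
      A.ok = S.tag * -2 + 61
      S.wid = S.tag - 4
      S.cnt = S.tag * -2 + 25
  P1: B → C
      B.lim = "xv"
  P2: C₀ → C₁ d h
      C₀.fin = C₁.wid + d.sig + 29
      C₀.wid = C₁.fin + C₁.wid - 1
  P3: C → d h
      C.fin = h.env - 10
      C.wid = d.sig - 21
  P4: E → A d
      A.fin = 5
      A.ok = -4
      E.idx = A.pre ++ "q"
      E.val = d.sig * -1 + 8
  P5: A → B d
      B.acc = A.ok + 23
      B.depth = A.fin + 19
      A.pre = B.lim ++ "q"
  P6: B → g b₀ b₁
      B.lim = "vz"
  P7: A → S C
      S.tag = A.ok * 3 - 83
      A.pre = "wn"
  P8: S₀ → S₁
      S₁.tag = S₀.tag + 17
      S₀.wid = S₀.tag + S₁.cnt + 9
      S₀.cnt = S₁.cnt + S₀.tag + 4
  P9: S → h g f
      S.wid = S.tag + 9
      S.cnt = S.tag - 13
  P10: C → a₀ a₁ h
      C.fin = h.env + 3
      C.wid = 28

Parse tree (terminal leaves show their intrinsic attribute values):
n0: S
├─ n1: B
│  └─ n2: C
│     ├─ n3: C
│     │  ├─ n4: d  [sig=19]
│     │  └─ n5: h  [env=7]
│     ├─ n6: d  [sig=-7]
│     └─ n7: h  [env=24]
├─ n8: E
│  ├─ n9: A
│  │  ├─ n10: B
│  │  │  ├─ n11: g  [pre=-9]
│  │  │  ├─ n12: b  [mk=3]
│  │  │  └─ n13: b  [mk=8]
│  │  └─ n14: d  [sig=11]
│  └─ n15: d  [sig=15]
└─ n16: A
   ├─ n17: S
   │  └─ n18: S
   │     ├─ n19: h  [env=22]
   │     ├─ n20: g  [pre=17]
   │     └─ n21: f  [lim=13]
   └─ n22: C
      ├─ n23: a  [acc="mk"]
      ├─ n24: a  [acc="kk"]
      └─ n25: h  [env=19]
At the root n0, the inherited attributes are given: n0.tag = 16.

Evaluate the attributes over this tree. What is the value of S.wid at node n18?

1. n0.tag = 16  [given at root]
2. n1.acc = 26  [S.tag + 10]
3. n1.depth = 12  [S.tag - 4]
4. n4.sig = 19  [terminal]
5. n5.env = 7  [terminal]
6. n3.fin = -3  [h.env - 10]
7. n3.wid = -2  [d.sig - 21]
8. n6.sig = -7  [terminal]
9. n7.env = 24  [terminal]
10. n2.fin = 20  [C₁.wid + d.sig + 29]
11. n2.wid = -6  [C₁.fin + C₁.wid - 1]
12. n1.lim = "xv"  ["xv"]
13. n8.ok = "xy"  ["xy"]
14. n8.off = true  [S.tag > 15]
15. n9.fin = 5  [5]
16. n9.ok = -4  [-4]
17. n10.acc = 19  [A.ok + 23]
18. n10.depth = 24  [A.fin + 19]
19. n11.pre = -9  [terminal]
20. n12.mk = 3  [terminal]
21. n13.mk = 8  [terminal]
22. n10.lim = "vz"  ["vz"]
23. n14.sig = 11  [terminal]
24. n9.pre = "vzq"  [B.lim ++ "q"]
25. n15.sig = 15  [terminal]
26. n8.idx = "vzqq"  [A.pre ++ "q"]
27. n8.val = -7  [d.sig * -1 + 8]
28. n16.fin = -2  [E.val * 2 + 12]
29. n16.ok = 29  [S.tag * -2 + 61]
30. n17.tag = 4  [A.ok * 3 - 83]
31. n18.tag = 21  [S₀.tag + 17]
32. n19.env = 22  [terminal]
33. n20.pre = 17  [terminal]
34. n21.lim = 13  [terminal]
35. n18.wid = 30  [S.tag + 9]
36. n18.cnt = 8  [S.tag - 13]
37. n17.wid = 21  [S₀.tag + S₁.cnt + 9]
38. n17.cnt = 16  [S₁.cnt + S₀.tag + 4]
39. n23.acc = "mk"  [terminal]
40. n24.acc = "kk"  [terminal]
41. n25.env = 19  [terminal]
42. n22.fin = 22  [h.env + 3]
43. n22.wid = 28  [28]
44. n16.pre = "wn"  ["wn"]
45. n0.wid = 12  [S.tag - 4]
46. n0.cnt = -7  [S.tag * -2 + 25]

30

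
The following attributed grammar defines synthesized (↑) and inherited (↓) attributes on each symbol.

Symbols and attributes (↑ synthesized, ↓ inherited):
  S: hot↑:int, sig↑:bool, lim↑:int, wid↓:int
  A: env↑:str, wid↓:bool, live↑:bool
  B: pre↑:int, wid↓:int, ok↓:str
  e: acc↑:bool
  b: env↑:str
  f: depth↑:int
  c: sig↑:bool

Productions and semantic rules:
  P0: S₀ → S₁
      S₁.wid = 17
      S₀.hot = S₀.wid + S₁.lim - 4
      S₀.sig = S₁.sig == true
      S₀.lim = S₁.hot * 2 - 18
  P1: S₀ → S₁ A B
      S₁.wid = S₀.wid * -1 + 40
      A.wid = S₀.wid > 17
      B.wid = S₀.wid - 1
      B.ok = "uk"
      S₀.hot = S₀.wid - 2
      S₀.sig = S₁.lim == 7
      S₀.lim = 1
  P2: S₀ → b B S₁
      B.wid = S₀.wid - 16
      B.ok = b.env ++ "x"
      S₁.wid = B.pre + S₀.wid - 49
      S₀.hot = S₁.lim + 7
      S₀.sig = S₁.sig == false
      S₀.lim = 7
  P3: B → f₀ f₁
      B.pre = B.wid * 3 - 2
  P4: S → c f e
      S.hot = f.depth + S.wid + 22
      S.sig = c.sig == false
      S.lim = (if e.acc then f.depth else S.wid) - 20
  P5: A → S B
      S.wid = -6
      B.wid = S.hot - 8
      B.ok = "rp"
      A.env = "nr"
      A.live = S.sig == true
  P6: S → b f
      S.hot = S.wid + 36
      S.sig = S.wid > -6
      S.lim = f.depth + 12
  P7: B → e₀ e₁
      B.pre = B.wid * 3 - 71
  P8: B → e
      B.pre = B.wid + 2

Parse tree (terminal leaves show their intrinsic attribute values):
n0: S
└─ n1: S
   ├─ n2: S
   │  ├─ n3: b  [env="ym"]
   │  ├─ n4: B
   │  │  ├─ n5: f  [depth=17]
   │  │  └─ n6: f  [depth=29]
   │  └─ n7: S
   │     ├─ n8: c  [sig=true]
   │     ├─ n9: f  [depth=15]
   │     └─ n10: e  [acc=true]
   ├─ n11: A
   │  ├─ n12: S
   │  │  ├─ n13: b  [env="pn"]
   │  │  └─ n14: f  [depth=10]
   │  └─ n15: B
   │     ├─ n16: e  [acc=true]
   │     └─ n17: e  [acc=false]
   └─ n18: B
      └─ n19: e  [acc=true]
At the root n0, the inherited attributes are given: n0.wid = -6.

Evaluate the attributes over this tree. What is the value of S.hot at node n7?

30

1. n0.wid = -6  [given at root]
2. n1.wid = 17  [17]
3. n2.wid = 23  [S₀.wid * -1 + 40]
4. n3.env = "ym"  [terminal]
5. n4.wid = 7  [S₀.wid - 16]
6. n4.ok = "ymx"  [b.env ++ "x"]
7. n5.depth = 17  [terminal]
8. n6.depth = 29  [terminal]
9. n4.pre = 19  [B.wid * 3 - 2]
10. n7.wid = -7  [B.pre + S₀.wid - 49]
11. n8.sig = true  [terminal]
12. n9.depth = 15  [terminal]
13. n10.acc = true  [terminal]
14. n7.hot = 30  [f.depth + S.wid + 22]
15. n7.sig = false  [c.sig == false]
16. n7.lim = -5  [(if e.acc then f.depth else S.wid) - 20]
17. n2.hot = 2  [S₁.lim + 7]
18. n2.sig = true  [S₁.sig == false]
19. n2.lim = 7  [7]
20. n11.wid = false  [S₀.wid > 17]
21. n12.wid = -6  [-6]
22. n13.env = "pn"  [terminal]
23. n14.depth = 10  [terminal]
24. n12.hot = 30  [S.wid + 36]
25. n12.sig = false  [S.wid > -6]
26. n12.lim = 22  [f.depth + 12]
27. n15.wid = 22  [S.hot - 8]
28. n15.ok = "rp"  ["rp"]
29. n16.acc = true  [terminal]
30. n17.acc = false  [terminal]
31. n15.pre = -5  [B.wid * 3 - 71]
32. n11.env = "nr"  ["nr"]
33. n11.live = false  [S.sig == true]
34. n18.wid = 16  [S₀.wid - 1]
35. n18.ok = "uk"  ["uk"]
36. n19.acc = true  [terminal]
37. n18.pre = 18  [B.wid + 2]
38. n1.hot = 15  [S₀.wid - 2]
39. n1.sig = true  [S₁.lim == 7]
40. n1.lim = 1  [1]
41. n0.hot = -9  [S₀.wid + S₁.lim - 4]
42. n0.sig = true  [S₁.sig == true]
43. n0.lim = 12  [S₁.hot * 2 - 18]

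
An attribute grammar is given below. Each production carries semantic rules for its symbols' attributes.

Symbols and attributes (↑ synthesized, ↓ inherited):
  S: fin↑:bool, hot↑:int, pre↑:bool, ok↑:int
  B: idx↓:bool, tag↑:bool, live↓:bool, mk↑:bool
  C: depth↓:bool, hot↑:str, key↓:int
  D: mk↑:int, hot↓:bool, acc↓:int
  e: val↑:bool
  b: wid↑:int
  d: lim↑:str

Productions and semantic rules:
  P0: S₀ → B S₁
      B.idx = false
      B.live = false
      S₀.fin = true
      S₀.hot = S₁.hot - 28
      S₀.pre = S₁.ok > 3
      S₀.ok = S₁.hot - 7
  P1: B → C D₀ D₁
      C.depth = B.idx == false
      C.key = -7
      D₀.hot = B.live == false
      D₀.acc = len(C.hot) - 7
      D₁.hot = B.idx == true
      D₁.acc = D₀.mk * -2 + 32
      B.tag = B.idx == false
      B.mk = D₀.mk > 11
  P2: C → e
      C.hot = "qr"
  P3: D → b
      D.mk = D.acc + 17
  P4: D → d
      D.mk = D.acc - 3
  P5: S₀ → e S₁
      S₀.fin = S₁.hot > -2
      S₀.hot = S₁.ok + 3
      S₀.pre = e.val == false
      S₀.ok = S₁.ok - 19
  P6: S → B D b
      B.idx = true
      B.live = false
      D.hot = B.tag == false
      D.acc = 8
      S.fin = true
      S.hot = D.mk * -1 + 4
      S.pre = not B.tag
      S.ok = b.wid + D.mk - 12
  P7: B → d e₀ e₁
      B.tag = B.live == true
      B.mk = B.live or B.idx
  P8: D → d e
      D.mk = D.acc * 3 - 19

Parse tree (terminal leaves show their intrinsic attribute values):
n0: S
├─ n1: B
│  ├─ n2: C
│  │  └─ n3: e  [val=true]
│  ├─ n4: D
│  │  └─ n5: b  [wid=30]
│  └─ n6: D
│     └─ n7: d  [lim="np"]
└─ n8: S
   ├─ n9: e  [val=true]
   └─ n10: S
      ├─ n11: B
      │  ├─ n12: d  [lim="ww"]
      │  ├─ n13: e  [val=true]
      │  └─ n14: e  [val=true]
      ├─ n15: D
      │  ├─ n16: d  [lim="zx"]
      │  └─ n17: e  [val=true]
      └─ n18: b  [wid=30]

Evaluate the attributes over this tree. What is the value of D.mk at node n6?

5

1. n1.idx = false  [false]
2. n1.live = false  [false]
3. n2.depth = true  [B.idx == false]
4. n2.key = -7  [-7]
5. n3.val = true  [terminal]
6. n2.hot = "qr"  ["qr"]
7. n4.hot = true  [B.live == false]
8. n4.acc = -5  [len(C.hot) - 7]
9. n5.wid = 30  [terminal]
10. n4.mk = 12  [D.acc + 17]
11. n6.hot = false  [B.idx == true]
12. n6.acc = 8  [D₀.mk * -2 + 32]
13. n7.lim = "np"  [terminal]
14. n6.mk = 5  [D.acc - 3]
15. n1.tag = true  [B.idx == false]
16. n1.mk = true  [D₀.mk > 11]
17. n9.val = true  [terminal]
18. n11.idx = true  [true]
19. n11.live = false  [false]
20. n12.lim = "ww"  [terminal]
21. n13.val = true  [terminal]
22. n14.val = true  [terminal]
23. n11.tag = false  [B.live == true]
24. n11.mk = true  [B.live or B.idx]
25. n15.hot = true  [B.tag == false]
26. n15.acc = 8  [8]
27. n16.lim = "zx"  [terminal]
28. n17.val = true  [terminal]
29. n15.mk = 5  [D.acc * 3 - 19]
30. n18.wid = 30  [terminal]
31. n10.fin = true  [true]
32. n10.hot = -1  [D.mk * -1 + 4]
33. n10.pre = true  [not B.tag]
34. n10.ok = 23  [b.wid + D.mk - 12]
35. n8.fin = true  [S₁.hot > -2]
36. n8.hot = 26  [S₁.ok + 3]
37. n8.pre = false  [e.val == false]
38. n8.ok = 4  [S₁.ok - 19]
39. n0.fin = true  [true]
40. n0.hot = -2  [S₁.hot - 28]
41. n0.pre = true  [S₁.ok > 3]
42. n0.ok = 19  [S₁.hot - 7]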